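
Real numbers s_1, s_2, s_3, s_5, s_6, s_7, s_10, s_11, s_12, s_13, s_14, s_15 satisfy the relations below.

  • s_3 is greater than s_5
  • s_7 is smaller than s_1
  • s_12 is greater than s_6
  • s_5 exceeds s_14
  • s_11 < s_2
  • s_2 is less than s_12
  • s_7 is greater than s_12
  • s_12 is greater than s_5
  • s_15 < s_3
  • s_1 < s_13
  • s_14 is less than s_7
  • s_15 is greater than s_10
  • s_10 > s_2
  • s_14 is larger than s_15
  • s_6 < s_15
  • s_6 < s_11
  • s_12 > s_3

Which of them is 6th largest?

Chaining the given pairs: s_6 < s_11 < s_2 < s_10 < s_15 < s_14 < s_5 < s_3 < s_12 < s_7 < s_1 < s_13.
Counting 6 from the largest end gives s_5.

s_5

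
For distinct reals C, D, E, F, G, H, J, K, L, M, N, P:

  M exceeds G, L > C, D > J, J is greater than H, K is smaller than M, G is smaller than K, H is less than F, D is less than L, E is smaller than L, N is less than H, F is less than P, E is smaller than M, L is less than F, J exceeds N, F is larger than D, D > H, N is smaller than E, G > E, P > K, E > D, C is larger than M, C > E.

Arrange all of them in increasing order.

Nothing is placed below N, so it is least; from there N < H; H < J; J < D; D < E; E < G; G < K; K < M; M < C; C < L; L < F; F < P, each given directly.

N < H < J < D < E < G < K < M < C < L < F < P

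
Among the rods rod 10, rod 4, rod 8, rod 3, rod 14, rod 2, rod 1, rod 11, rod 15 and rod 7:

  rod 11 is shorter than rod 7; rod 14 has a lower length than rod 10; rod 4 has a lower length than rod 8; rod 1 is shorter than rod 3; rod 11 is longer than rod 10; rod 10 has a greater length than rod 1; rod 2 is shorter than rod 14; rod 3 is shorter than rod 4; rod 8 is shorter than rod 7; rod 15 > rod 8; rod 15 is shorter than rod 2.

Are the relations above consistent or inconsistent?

The single ordering rod 1 < rod 3 < rod 4 < rod 8 < rod 15 < rod 2 < rod 14 < rod 10 < rod 11 < rod 7 satisfies every listed relation, so no contradiction arises.

consistent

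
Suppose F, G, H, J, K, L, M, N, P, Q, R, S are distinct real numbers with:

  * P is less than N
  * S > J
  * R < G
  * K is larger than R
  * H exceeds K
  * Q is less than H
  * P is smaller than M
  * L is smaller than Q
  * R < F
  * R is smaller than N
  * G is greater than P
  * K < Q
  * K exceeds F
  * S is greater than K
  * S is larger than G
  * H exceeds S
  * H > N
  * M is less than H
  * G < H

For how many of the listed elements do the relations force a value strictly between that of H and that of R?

6

Chaining upward from R reaches: F, K, N, G, S, Q.
Chaining downward from H reaches: P, F, L, K, N, G, J, S, Q, M.
Strictly between R and H are those in both lists: F, K, N, G, S, Q — 6 elements.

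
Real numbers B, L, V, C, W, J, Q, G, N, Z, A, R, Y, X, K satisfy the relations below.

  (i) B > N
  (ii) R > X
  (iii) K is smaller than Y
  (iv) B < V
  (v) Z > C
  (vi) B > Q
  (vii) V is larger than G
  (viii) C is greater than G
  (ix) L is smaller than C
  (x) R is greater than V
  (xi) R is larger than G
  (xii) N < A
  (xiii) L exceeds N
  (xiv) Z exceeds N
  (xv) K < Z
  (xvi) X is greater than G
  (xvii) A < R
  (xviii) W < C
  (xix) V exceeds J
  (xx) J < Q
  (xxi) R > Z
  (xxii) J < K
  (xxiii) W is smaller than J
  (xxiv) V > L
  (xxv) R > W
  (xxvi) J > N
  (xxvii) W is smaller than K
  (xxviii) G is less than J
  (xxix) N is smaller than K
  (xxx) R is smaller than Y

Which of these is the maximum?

G is not greatest since G < C; W is not greatest since W < K; N is not greatest since N < A; X is not greatest since X < R; J is not greatest since J < K; A is not greatest since A < R; Q is not greatest since Q < B; L is not greatest since L < V; C is not greatest since C < Z; K is not greatest since K < Y; B is not greatest since B < V; V is not greatest since V < R; Z is not greatest since Z < R; R is not greatest since R < Y.
Only Y has nothing above it, so Y is the maximum.

Y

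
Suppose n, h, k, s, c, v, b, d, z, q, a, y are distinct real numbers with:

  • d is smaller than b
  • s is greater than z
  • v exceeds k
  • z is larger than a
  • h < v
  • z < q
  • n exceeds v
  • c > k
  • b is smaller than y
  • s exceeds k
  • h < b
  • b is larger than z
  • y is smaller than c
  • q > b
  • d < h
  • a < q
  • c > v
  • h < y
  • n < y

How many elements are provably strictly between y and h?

The relations place h below y. An element lies strictly between them when it is forced above h and also forced below y.
Above h: {b, v, n, q, c}. Below y: {a, k, d, z, b, v, n}.
Intersection: {b, v, n} — 3.

3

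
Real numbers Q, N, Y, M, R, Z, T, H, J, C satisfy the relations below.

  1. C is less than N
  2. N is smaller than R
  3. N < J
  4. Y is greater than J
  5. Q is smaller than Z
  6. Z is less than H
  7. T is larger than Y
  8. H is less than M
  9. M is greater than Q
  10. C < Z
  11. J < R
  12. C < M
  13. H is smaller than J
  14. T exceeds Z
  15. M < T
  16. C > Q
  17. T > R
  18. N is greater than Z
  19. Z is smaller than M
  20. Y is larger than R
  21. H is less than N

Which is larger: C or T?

C < Z < H < N < J < R < Y < T, by transitivity through Z, H, N, J, R, Y.
So C < T; T is the larger of the two.

T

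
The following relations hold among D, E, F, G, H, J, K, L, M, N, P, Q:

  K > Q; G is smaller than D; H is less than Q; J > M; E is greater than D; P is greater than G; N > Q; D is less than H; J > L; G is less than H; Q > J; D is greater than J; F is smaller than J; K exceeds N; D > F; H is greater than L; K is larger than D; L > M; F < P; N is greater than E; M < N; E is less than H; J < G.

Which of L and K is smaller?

L

Following the relations from L: L < J < G < D < H < Q < N < K.
So L < K; L is the smaller of the two.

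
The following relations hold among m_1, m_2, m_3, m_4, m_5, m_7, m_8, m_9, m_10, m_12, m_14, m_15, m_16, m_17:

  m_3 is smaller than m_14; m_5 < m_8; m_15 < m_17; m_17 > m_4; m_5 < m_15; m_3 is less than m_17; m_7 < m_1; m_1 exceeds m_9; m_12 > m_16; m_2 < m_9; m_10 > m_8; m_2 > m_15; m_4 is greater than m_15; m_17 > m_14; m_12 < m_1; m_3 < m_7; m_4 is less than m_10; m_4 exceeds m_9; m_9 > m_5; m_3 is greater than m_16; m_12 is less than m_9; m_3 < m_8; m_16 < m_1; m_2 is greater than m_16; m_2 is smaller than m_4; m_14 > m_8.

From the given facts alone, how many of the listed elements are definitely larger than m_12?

5

The elements the relations force above m_12 are m_9, m_1, m_4, m_10, m_17 — no chain reaches any other.
That is 5.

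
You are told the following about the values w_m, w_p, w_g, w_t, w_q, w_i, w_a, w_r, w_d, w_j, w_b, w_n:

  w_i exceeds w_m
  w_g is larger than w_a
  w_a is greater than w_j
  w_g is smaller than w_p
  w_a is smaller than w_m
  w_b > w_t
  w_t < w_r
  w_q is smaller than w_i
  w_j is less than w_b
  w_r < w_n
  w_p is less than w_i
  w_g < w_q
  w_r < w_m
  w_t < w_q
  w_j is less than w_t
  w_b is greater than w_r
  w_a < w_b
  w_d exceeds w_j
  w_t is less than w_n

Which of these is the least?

w_j

Chaining upward from w_j: directly above it, w_a, w_t, w_d, w_b; then w_g, w_r, w_n, w_m, w_q; then w_p, w_i.
That covers every other element, and nothing is given below w_j, so w_j is the least.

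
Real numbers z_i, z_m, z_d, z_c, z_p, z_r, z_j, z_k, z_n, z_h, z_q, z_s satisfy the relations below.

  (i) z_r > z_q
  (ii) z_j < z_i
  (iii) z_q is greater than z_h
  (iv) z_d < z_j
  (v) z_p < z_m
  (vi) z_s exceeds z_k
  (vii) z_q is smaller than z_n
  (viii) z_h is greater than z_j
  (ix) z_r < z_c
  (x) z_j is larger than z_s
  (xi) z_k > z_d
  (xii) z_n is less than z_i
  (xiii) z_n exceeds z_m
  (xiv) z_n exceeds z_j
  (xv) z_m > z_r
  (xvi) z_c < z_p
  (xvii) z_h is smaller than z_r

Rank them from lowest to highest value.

z_d < z_k < z_s < z_j < z_h < z_q < z_r < z_c < z_p < z_m < z_n < z_i

Each adjacent pair is fixed by a given relation: z_d < z_k; z_k < z_s; z_s < z_j; z_j < z_h; z_h < z_q; z_q < z_r; z_r < z_c; z_c < z_p; z_p < z_m; z_m < z_n; z_n < z_i. Chaining them end to end gives the full order.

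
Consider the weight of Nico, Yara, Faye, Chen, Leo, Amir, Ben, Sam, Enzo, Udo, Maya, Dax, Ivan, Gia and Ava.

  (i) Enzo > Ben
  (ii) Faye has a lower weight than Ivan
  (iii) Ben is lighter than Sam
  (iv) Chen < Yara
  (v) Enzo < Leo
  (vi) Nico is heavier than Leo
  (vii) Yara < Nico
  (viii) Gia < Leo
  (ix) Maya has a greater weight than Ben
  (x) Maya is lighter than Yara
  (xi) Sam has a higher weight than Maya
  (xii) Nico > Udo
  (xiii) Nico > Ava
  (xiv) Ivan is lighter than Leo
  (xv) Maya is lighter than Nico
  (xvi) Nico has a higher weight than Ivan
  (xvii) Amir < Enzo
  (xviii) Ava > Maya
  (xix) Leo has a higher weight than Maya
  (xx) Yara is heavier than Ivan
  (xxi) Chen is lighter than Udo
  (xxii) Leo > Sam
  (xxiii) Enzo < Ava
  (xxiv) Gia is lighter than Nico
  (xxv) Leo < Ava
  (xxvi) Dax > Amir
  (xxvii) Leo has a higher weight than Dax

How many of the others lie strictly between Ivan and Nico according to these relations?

3

The relations place Ivan below Nico. An element lies strictly between them when it is forced above Ivan and also forced below Nico.
Above Ivan: {Yara, Leo, Ava}. Below Nico: {Ben, Gia, Chen, Maya, Amir, Dax, Faye, Sam, Yara, Enzo, Udo, Leo, Ava}.
Intersection: {Yara, Leo, Ava} — 3.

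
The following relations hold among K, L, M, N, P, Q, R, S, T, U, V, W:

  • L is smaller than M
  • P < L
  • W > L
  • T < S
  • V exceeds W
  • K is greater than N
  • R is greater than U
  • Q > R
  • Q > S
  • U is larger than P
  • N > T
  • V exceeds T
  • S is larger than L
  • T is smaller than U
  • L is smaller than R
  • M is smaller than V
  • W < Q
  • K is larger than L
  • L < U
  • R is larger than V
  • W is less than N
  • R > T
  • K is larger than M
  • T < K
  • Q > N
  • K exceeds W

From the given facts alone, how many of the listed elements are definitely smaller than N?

From N the given relations immediately reach T, W.
From those, L — 3 in total.
From those, P — 4 in total.
Nothing else is reachable below N; 4 in all.

4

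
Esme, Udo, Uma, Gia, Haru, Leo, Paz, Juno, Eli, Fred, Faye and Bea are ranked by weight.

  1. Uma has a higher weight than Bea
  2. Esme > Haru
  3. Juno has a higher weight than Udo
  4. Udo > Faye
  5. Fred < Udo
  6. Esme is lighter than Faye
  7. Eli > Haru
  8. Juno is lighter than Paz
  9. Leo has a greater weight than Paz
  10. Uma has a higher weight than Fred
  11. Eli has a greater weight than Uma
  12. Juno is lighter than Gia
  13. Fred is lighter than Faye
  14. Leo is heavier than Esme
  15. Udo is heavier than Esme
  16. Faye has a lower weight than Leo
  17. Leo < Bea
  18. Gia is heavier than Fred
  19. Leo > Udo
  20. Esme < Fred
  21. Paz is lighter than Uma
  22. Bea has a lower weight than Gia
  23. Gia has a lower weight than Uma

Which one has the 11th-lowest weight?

Uma

Piecing the relations together gives one ordering: Haru < Esme < Fred < Faye < Udo < Juno < Paz < Leo < Bea < Gia < Uma < Eli.
Counting 11 from the smallest end gives Uma.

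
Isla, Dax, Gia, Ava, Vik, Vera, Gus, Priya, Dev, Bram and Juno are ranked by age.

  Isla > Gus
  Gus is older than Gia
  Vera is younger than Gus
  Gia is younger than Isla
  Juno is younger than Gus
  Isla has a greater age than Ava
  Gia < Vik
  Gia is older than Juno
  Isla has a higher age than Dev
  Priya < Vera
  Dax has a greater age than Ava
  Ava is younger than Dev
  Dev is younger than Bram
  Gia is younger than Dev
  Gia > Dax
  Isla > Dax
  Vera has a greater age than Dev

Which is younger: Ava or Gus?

Ava

Ava < Dax and Dax < Gia give Ava < Gia.
With Gia < Dev: Ava < Dax < Gia < Dev.
With Dev < Vera: Ava < Dax < Gia < Dev < Vera.
With Vera < Gus: Ava < Dax < Gia < Dev < Vera < Gus.
So Ava < Gus; Ava is the younger of the two.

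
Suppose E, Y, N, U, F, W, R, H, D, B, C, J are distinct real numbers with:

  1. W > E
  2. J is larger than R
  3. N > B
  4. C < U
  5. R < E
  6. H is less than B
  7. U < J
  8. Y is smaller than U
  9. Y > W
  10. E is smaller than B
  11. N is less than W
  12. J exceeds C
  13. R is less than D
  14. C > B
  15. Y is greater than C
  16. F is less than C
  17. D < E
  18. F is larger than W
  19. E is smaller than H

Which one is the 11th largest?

D

The consecutive relations fix a unique order: R < D < E < H < B < N < W < F < C < Y < U < J.
The 11th largest is D.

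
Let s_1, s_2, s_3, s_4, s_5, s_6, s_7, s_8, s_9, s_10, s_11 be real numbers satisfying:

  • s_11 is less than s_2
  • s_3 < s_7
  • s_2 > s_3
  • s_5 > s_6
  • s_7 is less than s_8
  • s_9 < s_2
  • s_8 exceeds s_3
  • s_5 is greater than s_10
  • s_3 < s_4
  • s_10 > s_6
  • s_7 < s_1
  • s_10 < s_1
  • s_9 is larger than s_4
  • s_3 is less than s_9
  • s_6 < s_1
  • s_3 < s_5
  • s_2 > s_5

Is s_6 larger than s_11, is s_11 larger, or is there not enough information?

Following every chain through s_6: above s_6 we get s_10, s_5, s_1, s_2.
s_11 is not reached, and no chain runs the other way from s_11 to s_6.
So the given relations leave the order of s_6 and s_11 undetermined.

undetermined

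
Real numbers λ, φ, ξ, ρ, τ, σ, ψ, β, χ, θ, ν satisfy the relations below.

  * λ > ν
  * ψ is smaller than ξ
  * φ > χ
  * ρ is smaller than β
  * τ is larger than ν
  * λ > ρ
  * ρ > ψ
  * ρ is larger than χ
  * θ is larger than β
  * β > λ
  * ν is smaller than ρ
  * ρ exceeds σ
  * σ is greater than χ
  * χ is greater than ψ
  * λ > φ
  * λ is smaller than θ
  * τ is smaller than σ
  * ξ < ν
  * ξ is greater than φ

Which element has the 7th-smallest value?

σ

The consecutive relations fix a unique order: ψ < χ < φ < ξ < ν < τ < σ < ρ < λ < β < θ.
Counting 7 from the smallest end gives σ.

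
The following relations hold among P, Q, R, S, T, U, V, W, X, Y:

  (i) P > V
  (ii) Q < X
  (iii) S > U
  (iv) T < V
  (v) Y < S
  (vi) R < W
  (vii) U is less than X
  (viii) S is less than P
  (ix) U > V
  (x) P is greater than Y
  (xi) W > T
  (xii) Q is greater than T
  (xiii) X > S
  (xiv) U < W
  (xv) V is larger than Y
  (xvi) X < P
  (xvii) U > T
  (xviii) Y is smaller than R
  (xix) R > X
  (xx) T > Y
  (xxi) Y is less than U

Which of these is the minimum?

Y

T is not least since Y < T; V is not least since Y < V; U is not least since T < U; S is not least since U < S; Q is not least since T < Q; X is not least since S < X; R is not least since Y < R; P is not least since Y < P; W is not least since T < W.
Only Y has nothing below it, so Y is the minimum.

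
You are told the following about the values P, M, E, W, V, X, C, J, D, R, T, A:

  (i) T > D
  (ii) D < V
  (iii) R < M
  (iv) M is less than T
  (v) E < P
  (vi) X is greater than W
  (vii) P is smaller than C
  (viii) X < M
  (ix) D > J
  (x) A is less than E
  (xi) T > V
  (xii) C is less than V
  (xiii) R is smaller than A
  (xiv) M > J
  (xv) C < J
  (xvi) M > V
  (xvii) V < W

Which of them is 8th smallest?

V

Chaining the given pairs: R < A < E < P < C < J < D < V < W < X < M < T.
Counting 8 from the smallest end gives V.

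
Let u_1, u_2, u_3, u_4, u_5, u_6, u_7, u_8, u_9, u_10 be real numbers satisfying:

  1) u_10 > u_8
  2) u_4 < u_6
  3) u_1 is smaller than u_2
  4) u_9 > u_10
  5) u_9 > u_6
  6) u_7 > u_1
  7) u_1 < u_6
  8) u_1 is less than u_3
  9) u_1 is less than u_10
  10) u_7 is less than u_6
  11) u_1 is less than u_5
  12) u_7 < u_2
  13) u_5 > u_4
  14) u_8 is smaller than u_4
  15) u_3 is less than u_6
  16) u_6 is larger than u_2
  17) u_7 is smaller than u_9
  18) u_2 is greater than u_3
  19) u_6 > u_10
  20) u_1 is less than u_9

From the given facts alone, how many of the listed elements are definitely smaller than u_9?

Directly below u_9: u_1, u_7, u_10, u_6.
One step further: u_3, u_8, u_4, u_2 (8 so far).
Nothing else is reachable below u_9; 8 in all.

8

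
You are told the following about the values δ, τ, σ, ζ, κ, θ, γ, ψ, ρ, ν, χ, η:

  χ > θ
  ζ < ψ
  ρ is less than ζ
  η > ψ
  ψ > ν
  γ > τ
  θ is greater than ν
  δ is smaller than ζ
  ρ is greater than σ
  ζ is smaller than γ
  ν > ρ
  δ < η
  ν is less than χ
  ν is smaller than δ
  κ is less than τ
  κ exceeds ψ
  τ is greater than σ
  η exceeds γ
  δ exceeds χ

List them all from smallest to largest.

σ < ρ < ν < θ < χ < δ < ζ < ψ < κ < τ < γ < η

Each adjacent pair is fixed by a given relation: σ < ρ; ρ < ν; ν < θ; θ < χ; χ < δ; δ < ζ; ζ < ψ; ψ < κ; κ < τ; τ < γ; γ < η. Chaining them end to end gives the full order.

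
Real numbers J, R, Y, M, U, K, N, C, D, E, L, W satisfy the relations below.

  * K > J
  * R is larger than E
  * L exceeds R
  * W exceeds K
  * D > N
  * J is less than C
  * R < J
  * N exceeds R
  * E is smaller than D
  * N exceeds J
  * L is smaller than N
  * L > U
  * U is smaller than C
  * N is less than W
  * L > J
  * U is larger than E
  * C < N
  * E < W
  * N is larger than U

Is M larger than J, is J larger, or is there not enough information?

Following every chain through J: above J we get L, C, N, K, W, D; below J we get E, R.
M is not reached, and no chain runs the other way from M to J.
So the given relations leave the order of J and M undetermined.

undetermined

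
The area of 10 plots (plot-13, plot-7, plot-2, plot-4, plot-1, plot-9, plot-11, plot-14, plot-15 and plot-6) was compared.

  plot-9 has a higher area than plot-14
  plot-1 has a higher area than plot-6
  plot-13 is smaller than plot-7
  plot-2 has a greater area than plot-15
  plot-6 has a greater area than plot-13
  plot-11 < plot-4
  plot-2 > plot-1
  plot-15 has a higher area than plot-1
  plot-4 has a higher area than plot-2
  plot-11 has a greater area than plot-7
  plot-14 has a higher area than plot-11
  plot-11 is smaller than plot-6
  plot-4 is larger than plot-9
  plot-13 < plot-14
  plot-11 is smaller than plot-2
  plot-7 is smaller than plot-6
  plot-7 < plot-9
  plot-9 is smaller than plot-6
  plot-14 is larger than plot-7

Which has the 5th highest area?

plot-6

The consecutive relations fix a unique order: plot-13 < plot-7 < plot-11 < plot-14 < plot-9 < plot-6 < plot-1 < plot-15 < plot-2 < plot-4.
The 5th largest is plot-6.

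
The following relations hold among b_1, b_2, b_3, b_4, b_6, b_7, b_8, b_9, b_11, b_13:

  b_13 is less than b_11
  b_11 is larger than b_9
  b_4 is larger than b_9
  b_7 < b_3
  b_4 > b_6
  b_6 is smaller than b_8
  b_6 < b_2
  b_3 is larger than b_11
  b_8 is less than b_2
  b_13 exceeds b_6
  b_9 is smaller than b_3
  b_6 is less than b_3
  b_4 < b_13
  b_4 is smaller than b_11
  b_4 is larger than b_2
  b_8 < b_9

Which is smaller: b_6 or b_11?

Following the relations from b_6: b_6 < b_8 < b_9 < b_4 < b_13 < b_11.
So b_6 < b_11; b_6 is the smaller of the two.

b_6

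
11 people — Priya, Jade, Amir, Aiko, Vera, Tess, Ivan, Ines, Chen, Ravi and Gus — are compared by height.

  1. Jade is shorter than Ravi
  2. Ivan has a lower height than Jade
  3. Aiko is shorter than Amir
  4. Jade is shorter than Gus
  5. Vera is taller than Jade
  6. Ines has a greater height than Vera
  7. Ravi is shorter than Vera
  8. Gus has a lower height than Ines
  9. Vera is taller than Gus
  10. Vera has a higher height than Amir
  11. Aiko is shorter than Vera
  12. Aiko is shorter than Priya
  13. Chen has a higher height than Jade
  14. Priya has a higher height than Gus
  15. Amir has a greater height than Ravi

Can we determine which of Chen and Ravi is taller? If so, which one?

undetermined

Following every chain through Chen: below Chen we get Ivan, Jade.
Ravi is not reached, and no chain runs the other way from Ravi to Chen.
So the given relations leave the order of Chen and Ravi undetermined.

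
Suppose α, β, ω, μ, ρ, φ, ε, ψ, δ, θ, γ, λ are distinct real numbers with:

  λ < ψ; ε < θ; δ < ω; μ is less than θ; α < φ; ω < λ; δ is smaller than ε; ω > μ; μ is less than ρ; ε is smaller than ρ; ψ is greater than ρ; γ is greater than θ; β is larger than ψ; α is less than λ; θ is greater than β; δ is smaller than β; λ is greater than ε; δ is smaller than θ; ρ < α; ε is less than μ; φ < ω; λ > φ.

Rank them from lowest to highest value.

δ < ε < μ < ρ < α < φ < ω < λ < ψ < β < θ < γ

The consecutive links are each given: δ < ε; ε < μ; μ < ρ; ρ < α; α < φ; φ < ω; ω < λ; λ < ψ; ψ < β; β < θ; θ < γ.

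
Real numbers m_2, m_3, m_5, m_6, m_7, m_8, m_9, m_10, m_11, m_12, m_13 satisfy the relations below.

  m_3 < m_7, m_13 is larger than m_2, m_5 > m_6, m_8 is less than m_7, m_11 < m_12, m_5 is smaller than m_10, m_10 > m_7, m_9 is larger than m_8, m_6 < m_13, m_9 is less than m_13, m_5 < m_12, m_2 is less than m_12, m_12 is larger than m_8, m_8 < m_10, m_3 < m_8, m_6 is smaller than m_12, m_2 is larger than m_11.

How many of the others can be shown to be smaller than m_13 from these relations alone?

Directly below m_13: m_2, m_6, m_9.
One step further: m_11, m_8 (5 so far).
One step further: m_3 (6 so far).
No other element is forced below m_13 by the given relations, so the count is 6.

6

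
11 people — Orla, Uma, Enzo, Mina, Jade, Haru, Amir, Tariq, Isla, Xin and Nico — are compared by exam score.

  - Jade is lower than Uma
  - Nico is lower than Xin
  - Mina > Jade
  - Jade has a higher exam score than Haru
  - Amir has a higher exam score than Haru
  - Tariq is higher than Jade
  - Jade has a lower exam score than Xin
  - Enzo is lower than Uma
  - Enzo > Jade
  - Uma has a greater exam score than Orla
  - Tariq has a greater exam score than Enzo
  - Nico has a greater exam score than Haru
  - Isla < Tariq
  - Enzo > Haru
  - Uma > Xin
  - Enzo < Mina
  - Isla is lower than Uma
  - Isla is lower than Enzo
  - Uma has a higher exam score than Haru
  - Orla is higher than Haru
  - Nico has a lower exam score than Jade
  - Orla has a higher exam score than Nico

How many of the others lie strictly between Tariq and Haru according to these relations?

Chaining upward from Haru reaches: Nico, Jade, Xin, Enzo, Amir, Orla, Uma, Mina.
Chaining downward from Tariq reaches: Isla, Nico, Jade, Enzo.
Strictly between Haru and Tariq are those in both lists: Nico, Jade, Enzo — 3 elements.

3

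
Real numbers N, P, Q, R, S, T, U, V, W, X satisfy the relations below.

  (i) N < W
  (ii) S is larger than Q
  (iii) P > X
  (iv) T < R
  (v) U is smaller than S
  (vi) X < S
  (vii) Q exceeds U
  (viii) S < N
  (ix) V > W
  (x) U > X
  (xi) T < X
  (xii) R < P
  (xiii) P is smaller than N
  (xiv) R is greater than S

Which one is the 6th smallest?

R

The consecutive relations fix a unique order: T < X < U < Q < S < R < P < N < W < V.
Counting 6 from the smallest end gives R.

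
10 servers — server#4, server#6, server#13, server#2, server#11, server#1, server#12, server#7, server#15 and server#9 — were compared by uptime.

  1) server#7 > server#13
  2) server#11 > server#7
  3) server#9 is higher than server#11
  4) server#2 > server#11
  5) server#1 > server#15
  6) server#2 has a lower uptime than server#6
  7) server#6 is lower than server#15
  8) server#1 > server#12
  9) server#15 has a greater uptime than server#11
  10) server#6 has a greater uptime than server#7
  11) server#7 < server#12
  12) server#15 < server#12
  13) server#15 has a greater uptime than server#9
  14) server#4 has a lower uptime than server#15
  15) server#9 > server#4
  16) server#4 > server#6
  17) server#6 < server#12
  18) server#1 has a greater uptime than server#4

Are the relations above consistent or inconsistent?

consistent

The single ordering server#13 < server#7 < server#11 < server#2 < server#6 < server#4 < server#9 < server#15 < server#12 < server#1 satisfies every listed relation, so no contradiction arises.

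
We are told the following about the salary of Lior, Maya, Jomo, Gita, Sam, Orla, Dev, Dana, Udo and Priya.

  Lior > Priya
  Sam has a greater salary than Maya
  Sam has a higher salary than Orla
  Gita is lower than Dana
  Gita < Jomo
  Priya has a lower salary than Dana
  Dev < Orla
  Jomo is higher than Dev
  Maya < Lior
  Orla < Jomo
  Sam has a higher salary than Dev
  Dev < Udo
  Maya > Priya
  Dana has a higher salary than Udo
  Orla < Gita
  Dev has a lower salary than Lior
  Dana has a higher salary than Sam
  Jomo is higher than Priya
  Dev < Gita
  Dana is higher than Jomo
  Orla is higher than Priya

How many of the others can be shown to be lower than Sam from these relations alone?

4

From Sam the given relations immediately reach Dev, Orla, Maya.
From those, Priya — 4 in total.
Nothing else is reachable below Sam; 4 in all.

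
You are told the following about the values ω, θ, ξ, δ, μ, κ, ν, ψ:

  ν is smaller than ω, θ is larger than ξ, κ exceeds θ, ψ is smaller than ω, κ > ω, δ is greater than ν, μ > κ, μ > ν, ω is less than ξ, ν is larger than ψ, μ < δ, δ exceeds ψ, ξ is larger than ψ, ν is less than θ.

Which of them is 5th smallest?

Piecing the relations together gives one ordering: ψ < ν < ω < ξ < θ < κ < μ < δ.
The 5th smallest is θ.

θ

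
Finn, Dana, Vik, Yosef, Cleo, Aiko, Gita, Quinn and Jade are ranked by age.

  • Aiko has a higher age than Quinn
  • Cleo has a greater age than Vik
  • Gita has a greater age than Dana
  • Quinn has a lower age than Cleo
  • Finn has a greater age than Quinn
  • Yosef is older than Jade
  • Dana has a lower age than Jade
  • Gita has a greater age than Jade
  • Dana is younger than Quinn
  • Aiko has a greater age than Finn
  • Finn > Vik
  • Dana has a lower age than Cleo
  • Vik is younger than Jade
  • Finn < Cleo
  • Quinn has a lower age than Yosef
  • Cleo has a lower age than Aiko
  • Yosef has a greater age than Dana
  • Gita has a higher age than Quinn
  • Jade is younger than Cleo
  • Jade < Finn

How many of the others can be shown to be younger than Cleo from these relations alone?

Directly below Cleo: Dana, Vik, Jade, Quinn, Finn.
No other element is forced below Cleo by the given relations, so the count is 5.

5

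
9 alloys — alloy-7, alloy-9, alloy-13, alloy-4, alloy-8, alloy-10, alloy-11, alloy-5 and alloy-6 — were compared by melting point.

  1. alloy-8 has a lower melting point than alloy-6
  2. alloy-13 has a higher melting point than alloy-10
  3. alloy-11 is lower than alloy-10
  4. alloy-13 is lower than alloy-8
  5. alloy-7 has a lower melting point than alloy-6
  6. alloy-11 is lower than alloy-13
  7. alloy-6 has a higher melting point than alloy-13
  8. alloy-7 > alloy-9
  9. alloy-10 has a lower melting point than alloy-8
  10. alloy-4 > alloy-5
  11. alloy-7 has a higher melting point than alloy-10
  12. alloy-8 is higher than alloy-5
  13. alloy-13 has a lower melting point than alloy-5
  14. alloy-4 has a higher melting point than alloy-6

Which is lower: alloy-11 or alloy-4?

alloy-11 < alloy-10 and alloy-10 < alloy-13 give alloy-11 < alloy-13.
Then alloy-13 < alloy-5 extends the chain to alloy-5.
With alloy-5 < alloy-8: alloy-11 < alloy-10 < alloy-13 < alloy-5 < alloy-8.
With alloy-8 < alloy-6: alloy-11 < alloy-10 < alloy-13 < alloy-5 < alloy-8 < alloy-6.
With alloy-6 < alloy-4: alloy-11 < alloy-10 < alloy-13 < alloy-5 < alloy-8 < alloy-6 < alloy-4.
So alloy-11 < alloy-4; alloy-11 is the lower of the two.

alloy-11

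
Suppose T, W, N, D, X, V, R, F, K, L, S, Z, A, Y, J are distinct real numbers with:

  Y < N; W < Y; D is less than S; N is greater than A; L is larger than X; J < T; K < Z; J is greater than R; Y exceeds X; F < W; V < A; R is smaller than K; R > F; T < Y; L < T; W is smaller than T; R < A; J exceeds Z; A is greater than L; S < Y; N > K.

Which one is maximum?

Chaining downward from N: directly below it, K, A, Y; then V, X, S, L, R, W, T; then F, D, J; then Z.
That covers every other element, and nothing is given above N, so N is the maximum.

N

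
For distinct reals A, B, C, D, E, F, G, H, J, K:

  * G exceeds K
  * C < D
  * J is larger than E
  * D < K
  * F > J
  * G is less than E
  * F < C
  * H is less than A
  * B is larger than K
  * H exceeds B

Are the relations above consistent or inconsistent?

inconsistent

We have K < G stated directly, yet also G < E < J < F < C < D < K by chaining the others — so G < K. Contradiction.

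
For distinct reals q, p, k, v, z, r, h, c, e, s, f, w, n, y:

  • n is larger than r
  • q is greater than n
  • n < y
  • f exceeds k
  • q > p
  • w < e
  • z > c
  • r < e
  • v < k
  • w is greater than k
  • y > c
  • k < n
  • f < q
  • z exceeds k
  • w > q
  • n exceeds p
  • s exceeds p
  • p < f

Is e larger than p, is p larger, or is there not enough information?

p < f and f < q give p < q.
With q < w: p < f < q < w.
With w < e: p < f < q < w < e.
So e is larger.

e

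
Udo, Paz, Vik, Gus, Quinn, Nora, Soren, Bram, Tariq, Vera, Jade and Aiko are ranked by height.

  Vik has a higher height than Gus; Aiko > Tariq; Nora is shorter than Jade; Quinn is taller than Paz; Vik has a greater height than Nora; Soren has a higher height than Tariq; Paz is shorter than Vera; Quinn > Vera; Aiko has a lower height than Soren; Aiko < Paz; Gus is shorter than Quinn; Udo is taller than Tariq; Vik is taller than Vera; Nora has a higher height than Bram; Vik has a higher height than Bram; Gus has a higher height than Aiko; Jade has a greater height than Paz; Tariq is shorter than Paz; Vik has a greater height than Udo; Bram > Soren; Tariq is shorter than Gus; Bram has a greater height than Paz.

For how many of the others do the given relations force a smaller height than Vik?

9

The elements the relations force below Vik are Tariq, Udo, Aiko, Paz, Soren, Bram, Vera, Nora, Gus — no chain reaches any other.
That is 9.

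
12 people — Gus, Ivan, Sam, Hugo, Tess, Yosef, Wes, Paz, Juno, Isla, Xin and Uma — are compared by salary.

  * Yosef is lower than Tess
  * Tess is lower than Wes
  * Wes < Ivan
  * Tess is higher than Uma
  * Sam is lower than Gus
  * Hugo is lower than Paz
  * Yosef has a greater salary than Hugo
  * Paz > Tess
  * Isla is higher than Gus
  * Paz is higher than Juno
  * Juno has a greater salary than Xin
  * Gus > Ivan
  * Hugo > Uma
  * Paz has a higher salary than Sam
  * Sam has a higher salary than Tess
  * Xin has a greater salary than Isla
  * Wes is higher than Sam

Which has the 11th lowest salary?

Juno

Piecing the relations together gives one ordering: Uma < Hugo < Yosef < Tess < Sam < Wes < Ivan < Gus < Isla < Xin < Juno < Paz.
The 11th smallest is Juno.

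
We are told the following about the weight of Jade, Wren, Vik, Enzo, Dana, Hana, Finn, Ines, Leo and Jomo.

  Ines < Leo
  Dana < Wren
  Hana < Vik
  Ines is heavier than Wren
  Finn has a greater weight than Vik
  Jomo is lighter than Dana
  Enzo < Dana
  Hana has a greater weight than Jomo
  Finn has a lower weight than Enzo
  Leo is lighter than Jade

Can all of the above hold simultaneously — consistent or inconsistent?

consistent

The single ordering Jomo < Hana < Vik < Finn < Enzo < Dana < Wren < Ines < Leo < Jade satisfies every listed relation, so no contradiction arises.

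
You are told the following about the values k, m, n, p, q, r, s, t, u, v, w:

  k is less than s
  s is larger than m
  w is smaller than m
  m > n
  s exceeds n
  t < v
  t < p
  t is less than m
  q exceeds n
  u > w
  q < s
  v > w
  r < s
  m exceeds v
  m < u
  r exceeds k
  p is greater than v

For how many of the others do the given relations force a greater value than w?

5

From w the given relations immediately reach v, m, u.
From those, p, s — 5 in total.
No other element is forced above w by the given relations, so the count is 5.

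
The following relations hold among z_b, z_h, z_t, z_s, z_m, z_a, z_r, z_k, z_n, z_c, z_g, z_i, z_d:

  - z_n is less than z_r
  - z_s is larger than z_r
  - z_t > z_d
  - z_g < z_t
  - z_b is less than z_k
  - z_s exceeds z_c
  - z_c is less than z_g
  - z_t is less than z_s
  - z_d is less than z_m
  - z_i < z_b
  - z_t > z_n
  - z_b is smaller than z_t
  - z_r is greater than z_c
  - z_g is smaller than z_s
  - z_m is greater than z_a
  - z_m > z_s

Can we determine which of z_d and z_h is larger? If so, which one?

Following every chain through z_d: above z_d we get z_t, z_s, z_m.
z_h is not reached, and no chain runs the other way from z_h to z_d.
So the given relations leave the order of z_d and z_h undetermined.

undetermined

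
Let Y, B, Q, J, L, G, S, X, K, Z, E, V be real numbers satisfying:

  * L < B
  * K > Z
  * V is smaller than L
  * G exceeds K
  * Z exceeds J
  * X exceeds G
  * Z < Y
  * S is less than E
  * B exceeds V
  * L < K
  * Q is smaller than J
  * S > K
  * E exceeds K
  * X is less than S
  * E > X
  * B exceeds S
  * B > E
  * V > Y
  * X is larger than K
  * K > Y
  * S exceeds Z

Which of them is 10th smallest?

S

The consecutive relations fix a unique order: Q < J < Z < Y < V < L < K < G < X < S < E < B.
Counting 10 from the smallest end gives S.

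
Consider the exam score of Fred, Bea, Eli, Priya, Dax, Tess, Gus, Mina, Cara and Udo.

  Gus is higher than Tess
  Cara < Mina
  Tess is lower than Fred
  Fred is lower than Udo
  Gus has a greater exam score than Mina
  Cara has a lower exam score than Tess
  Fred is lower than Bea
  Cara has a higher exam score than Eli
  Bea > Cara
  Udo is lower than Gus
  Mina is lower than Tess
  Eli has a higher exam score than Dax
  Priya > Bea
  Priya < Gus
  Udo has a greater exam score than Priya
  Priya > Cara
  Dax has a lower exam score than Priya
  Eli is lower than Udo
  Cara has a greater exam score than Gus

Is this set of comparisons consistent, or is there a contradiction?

inconsistent

Chaining the given relations yields Cara < Mina < Tess < Fred < Bea < Priya < Udo < Gus, so Cara < Gus. But one relation states Gus < Cara. These cannot both hold.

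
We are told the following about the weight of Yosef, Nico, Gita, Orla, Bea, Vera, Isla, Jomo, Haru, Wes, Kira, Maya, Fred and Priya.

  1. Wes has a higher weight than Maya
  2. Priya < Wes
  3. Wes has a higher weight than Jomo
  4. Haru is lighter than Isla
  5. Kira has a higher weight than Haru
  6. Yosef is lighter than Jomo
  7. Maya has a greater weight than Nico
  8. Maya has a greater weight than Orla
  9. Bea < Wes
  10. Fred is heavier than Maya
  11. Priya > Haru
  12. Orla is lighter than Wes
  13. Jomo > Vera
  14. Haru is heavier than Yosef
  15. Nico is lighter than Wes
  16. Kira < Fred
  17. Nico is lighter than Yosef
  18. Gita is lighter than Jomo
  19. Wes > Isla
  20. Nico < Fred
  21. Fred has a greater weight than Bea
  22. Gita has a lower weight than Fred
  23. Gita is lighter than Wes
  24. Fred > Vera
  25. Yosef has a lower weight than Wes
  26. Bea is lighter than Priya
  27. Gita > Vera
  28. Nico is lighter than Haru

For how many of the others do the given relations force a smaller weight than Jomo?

The elements the relations force below Jomo are Nico, Vera, Yosef, Gita — no chain reaches any other.
That is 4.

4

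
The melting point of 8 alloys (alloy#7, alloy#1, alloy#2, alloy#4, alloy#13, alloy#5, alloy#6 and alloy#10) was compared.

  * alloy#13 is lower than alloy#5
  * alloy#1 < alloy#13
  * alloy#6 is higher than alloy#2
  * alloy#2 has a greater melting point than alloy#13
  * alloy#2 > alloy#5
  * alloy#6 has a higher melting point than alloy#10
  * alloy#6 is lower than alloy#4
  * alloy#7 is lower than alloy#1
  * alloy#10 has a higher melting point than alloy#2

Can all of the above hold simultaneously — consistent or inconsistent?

The single ordering alloy#7 < alloy#1 < alloy#13 < alloy#5 < alloy#2 < alloy#10 < alloy#6 < alloy#4 satisfies every listed relation, so no contradiction arises.

consistent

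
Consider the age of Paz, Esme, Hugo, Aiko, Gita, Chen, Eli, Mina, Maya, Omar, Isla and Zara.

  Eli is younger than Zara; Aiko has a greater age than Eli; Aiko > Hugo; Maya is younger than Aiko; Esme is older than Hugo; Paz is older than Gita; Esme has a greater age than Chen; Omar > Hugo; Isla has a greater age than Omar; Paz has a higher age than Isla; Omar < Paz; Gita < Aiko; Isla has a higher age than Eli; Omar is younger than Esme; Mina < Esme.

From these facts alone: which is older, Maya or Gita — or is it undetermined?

Following every chain through Gita: above Gita we get Paz, Aiko.
Maya is not reached, and no chain runs the other way from Maya to Gita.
So the given relations leave the order of Gita and Maya undetermined.

undetermined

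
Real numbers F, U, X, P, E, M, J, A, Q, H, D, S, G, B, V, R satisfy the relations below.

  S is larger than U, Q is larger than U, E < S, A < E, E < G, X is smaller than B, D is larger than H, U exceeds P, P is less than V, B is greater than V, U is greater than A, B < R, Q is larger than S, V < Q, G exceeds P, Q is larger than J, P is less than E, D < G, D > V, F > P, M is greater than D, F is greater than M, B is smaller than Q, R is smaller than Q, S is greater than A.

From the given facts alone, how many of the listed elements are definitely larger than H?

4

The elements the relations force above H are D, G, M, F — no chain reaches any other.
That is 4.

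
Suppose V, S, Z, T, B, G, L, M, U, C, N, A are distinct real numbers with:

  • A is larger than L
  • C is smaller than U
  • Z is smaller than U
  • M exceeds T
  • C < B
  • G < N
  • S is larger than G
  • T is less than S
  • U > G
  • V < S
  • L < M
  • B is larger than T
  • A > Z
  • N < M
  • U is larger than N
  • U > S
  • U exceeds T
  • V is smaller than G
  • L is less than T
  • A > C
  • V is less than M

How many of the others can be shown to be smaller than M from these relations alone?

From M the given relations immediately reach L, V, T, N.
From those, G — 5 in total.
No other element is forced below M by the given relations, so the count is 5.

5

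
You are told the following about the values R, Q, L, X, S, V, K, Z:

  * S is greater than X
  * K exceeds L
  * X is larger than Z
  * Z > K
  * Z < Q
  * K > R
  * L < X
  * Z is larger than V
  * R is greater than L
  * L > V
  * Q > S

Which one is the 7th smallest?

S

Chaining the given pairs: V < L < R < K < Z < X < S < Q.
Counting 7 from the smallest end gives S.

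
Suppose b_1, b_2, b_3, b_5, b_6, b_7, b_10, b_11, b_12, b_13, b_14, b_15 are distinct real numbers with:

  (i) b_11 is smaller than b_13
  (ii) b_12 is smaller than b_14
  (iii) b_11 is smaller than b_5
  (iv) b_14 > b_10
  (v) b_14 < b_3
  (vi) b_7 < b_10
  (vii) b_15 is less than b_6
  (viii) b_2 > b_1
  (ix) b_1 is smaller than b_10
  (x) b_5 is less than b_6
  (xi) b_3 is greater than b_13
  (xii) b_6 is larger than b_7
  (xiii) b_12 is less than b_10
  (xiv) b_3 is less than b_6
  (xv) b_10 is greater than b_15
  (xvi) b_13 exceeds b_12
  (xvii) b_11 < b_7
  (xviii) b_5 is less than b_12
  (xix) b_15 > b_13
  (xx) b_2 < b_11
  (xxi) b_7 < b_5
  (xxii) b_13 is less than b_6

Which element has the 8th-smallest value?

Chaining the given pairs: b_1 < b_2 < b_11 < b_7 < b_5 < b_12 < b_13 < b_15 < b_10 < b_14 < b_3 < b_6.
Counting 8 from the smallest end gives b_15.

b_15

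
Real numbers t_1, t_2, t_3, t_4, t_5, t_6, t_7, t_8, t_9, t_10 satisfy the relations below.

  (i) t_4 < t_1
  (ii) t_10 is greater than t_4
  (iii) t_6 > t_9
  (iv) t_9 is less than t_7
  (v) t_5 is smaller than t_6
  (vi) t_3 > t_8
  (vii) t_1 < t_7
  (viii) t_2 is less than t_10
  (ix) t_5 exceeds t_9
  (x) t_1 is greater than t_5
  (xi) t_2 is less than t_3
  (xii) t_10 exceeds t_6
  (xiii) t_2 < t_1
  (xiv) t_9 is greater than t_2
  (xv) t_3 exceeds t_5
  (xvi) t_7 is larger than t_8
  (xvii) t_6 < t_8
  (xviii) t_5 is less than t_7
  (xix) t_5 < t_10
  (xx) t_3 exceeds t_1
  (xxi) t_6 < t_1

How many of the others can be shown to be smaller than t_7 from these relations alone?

The elements the relations force below t_7 are t_4, t_2, t_9, t_5, t_6, t_1, t_8 — no chain reaches any other.
That is 7.

7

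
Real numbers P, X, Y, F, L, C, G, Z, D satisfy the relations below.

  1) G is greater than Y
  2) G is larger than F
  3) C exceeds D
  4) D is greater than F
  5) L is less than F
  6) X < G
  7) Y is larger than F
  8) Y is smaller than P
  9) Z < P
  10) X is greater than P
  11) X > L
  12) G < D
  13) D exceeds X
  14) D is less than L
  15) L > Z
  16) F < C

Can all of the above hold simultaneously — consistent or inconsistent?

We have D < L stated directly, yet also L < F < Y < P < X < G < D by chaining the others — so L < D. Contradiction.

inconsistent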